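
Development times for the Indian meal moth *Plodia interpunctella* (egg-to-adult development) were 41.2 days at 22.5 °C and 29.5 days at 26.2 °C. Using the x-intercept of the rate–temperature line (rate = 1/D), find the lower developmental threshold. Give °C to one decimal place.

13.2 °C

Equal thermal constants: D₁(T₁ − T_b) = D₂(T₂ − T_b).
41.2·(22.5 − T_b) = 29.5·(26.2 − T_b)
T_b = (41.2·22.5 − 29.5·26.2) / (41.2 − 29.5) = 154.10 / 11.7 = 13.171 °C ≈ 13.2 °C.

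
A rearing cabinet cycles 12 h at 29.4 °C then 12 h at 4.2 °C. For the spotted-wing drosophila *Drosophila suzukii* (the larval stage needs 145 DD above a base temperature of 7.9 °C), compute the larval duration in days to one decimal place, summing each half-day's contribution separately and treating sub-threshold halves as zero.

13.5 days

Day half: max(0, 29.4 − 7.9) × 0.5 = 21.5 × 0.5 = 10.75 DD.
Night half: max(0, 4.2 − 7.9) × 0.5 = 0.0 × 0.5 = 0.00 DD.
Per 24 h: 10.75 DD/day.
Duration = 145 / 10.75 = 13.488 ≈ 13.5 days.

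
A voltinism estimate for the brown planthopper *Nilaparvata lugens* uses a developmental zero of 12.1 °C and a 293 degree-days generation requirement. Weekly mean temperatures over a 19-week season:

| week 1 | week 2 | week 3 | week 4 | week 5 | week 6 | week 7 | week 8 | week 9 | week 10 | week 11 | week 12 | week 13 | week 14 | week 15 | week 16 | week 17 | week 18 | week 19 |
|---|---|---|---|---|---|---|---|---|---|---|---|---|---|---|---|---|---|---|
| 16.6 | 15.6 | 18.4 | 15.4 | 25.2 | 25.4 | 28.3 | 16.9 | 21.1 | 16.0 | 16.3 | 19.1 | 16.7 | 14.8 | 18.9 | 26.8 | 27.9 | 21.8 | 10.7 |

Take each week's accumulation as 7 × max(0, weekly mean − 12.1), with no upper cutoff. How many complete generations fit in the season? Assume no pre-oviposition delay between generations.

3 generations

Weekly DD (7 × max(0, T̄ − 12.1)): 31.5, 24.5, 44.1, 23.1, 91.7, 93.1, 113.4, 33.6, 63.0, 27.3, 29.4, 49.0, 32.2, 18.9, 47.6, 102.9, 110.6, 67.9, 0.0.
Season total = 1003.8 DD.
Complete generations = ⌊1003.8 / 293⌋ = 3.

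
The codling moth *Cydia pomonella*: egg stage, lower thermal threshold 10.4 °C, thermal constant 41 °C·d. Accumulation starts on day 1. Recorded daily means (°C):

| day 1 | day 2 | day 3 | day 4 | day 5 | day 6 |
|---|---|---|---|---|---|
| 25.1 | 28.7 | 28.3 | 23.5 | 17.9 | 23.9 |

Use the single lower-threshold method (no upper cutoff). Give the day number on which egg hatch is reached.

Daily DD above 10.4 °C: 14.7, 18.3, 17.9, 13.1, 7.5, 13.5.
Cumulative: 14.7, 33.0, 50.9, 64.0, 71.5, 85.0.
The total first reaches 41 DD on day 3.

day 3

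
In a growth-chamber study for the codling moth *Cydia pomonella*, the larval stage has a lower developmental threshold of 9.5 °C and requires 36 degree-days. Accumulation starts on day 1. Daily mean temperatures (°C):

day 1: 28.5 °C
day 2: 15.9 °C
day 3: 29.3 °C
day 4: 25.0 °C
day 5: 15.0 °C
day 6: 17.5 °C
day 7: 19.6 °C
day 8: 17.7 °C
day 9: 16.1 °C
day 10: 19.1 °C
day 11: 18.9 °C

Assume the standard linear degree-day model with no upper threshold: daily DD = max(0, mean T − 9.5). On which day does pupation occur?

Daily DD above 9.5 °C: 19.0, 6.4, 19.8, 15.5, 5.5, 8.0, 10.1, 8.2, 6.6, 9.6, 9.4.
Cumulative: 19.0, 25.4, 45.2, 60.7, 66.2, 74.2, 84.3, 92.5, 99.1, 108.7, 118.1.
The total first reaches 36 DD on day 3.

day 3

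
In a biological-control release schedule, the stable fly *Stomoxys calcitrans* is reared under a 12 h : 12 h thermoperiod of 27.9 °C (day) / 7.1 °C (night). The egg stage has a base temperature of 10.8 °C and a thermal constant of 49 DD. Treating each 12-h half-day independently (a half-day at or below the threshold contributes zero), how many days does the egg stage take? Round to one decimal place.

Day half: max(0, 27.9 − 10.8) × 0.5 = 17.1 × 0.5 = 8.55 DD.
Night half: max(0, 7.1 − 10.8) × 0.5 = 0.0 × 0.5 = 0.00 DD.
Per 24 h: 8.55 DD/day.
Duration = 49 / 8.55 = 5.731 ≈ 5.7 days.

5.7 days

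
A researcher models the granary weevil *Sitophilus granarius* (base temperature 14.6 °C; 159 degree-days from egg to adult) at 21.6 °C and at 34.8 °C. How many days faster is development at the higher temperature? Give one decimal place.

At 21.6 °C: 159 / (21.6 − 14.6) = 159 / 7.0 = 22.714 d.
At 34.8 °C: 159 / (34.8 − 14.6) = 159 / 20.2 = 7.871 d.
Difference = |22.714 − 7.871| = 14.843 ≈ 14.8 days.

14.8 days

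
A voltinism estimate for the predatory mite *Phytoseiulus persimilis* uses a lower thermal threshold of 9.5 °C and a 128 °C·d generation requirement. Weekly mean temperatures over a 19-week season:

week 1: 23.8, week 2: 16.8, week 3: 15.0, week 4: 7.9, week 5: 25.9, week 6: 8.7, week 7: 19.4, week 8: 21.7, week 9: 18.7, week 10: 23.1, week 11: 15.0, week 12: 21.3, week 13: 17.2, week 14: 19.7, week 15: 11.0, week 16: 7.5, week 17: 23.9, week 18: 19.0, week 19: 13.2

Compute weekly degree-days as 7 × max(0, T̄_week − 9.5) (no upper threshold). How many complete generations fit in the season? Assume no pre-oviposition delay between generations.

8 generations

Weekly DD (7 × max(0, T̄ − 9.5)): 100.1, 51.1, 38.5, 0.0, 114.8, 0.0, 69.3, 85.4, 64.4, 95.2, 38.5, 82.6, 53.9, 71.4, 10.5, 0.0, 100.8, 66.5, 25.9.
Season total = 1068.9 DD.
Complete generations = ⌊1068.9 / 128⌋ = 8.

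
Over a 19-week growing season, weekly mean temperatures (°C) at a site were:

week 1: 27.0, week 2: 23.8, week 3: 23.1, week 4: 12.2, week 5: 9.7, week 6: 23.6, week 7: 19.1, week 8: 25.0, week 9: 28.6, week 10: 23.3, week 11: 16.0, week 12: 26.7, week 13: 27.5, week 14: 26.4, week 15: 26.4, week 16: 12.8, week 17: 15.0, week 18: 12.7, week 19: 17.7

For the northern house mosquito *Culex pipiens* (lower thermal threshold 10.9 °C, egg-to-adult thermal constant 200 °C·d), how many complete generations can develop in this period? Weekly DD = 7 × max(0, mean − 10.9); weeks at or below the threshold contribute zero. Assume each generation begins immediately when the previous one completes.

Weekly DD (7 × max(0, T̄ − 10.9)): 112.7, 90.3, 85.4, 9.1, 0.0, 88.9, 57.4, 98.7, 123.9, 86.8, 35.7, 110.6, 116.2, 108.5, 108.5, 13.3, 28.7, 12.6, 47.6.
Season total = 1334.9 DD.
Complete generations = ⌊1334.9 / 200⌋ = 6.

6 generations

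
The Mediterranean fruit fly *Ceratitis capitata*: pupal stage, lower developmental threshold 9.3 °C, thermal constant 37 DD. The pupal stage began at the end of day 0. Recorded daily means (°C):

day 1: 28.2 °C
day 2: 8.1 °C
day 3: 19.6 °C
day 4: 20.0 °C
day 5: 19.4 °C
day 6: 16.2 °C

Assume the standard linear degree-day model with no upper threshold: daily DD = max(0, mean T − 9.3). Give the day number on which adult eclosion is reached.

day 4

Daily DD above 9.3 °C: 18.9, 0.0, 10.3, 10.7, 10.1, 6.9.
Cumulative: 18.9, 18.9, 29.2, 39.9, 50.0, 56.9.
The total first reaches 37 DD on day 4.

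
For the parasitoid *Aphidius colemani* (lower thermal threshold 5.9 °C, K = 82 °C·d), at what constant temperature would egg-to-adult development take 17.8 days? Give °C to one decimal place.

Required daily accumulation = 82 / 17.8 = 4.607 DD/day.
T = T_base + 4.607 = 5.9 + 4.607 = 10.507 ≈ 10.5 °C.

10.5 °C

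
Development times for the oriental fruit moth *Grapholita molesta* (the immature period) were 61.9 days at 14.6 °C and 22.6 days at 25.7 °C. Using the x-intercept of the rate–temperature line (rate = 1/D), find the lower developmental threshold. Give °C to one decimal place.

8.2 °C

Under the model K = D·(T − T_b), so D₁·(T₁ − T_b) = D₂·(T₂ − T_b).
61.9·(14.6 − T_b) = 22.6·(25.7 − T_b)
T_b = (61.9·14.6 − 22.6·25.7) / (61.9 − 22.6) = 322.92 / 39.3 = 8.217 °C ≈ 8.2 °C.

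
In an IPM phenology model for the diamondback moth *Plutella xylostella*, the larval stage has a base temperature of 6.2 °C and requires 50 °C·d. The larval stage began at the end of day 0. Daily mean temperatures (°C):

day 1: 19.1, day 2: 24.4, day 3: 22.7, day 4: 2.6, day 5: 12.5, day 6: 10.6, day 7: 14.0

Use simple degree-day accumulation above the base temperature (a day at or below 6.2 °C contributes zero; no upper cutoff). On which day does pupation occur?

day 5

Daily DD above 6.2 °C: 12.9, 18.2, 16.5, 0.0, 6.3, 4.4, 7.8.
Cumulative: 12.9, 31.1, 47.6, 47.6, 53.9, 58.3, 66.1.
The total first reaches 50 DD on day 5.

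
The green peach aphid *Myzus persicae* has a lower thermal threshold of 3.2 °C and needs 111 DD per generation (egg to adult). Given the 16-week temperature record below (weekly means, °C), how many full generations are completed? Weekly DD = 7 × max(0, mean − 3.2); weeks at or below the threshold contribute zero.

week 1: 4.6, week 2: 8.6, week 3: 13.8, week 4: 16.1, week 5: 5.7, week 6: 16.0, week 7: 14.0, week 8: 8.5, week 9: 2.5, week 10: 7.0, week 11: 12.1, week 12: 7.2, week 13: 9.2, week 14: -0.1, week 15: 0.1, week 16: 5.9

Weekly DD (7 × max(0, T̄ − 3.2)): 9.8, 37.8, 74.2, 90.3, 17.5, 89.6, 75.6, 37.1, 0.0, 26.6, 62.3, 28.0, 42.0, 0.0, 0.0, 18.9.
Season total = 609.7 DD.
Complete generations = ⌊609.7 / 111⌋ = 5.

5 generations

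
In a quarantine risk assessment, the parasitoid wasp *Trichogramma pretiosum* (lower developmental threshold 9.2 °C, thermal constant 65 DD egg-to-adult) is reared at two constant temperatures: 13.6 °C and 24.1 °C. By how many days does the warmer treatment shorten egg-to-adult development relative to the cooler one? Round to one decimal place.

10.4 days

At 13.6 °C: 65 / (13.6 − 9.2) = 65 / 4.4 = 14.773 d.
At 24.1 °C: 65 / (24.1 − 9.2) = 65 / 14.9 = 4.362 d.
Difference = |14.773 − 4.362| = 10.410 ≈ 10.4 days.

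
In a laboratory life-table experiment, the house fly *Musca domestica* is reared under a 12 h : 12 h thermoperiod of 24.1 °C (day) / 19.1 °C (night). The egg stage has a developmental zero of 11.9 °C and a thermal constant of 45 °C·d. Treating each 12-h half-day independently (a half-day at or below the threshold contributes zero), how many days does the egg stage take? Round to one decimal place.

Day half: max(0, 24.1 − 11.9) × 0.5 = 12.2 × 0.5 = 6.10 DD.
Night half: max(0, 19.1 − 11.9) × 0.5 = 7.2 × 0.5 = 3.60 DD.
Per 24 h: 9.70 DD/day.
Duration = 45 / 9.70 = 4.639 ≈ 4.6 days.

4.6 days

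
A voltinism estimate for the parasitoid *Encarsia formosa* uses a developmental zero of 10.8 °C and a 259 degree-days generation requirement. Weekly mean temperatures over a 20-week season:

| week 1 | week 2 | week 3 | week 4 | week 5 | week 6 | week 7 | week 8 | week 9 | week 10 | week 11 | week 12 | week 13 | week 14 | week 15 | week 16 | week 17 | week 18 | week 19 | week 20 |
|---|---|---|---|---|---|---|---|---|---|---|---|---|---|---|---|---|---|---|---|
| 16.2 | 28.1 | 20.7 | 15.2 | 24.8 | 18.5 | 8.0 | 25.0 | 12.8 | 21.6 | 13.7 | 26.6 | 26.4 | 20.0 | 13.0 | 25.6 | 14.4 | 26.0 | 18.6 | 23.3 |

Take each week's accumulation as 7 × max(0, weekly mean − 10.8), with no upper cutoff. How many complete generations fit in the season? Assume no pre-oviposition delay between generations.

5 generations

Weekly DD (7 × max(0, T̄ − 10.8)): 37.8, 121.1, 69.3, 30.8, 98.0, 53.9, 0.0, 99.4, 14.0, 75.6, 20.3, 110.6, 109.2, 64.4, 15.4, 103.6, 25.2, 106.4, 54.6, 87.5.
Season total = 1297.1 DD.
Complete generations = ⌊1297.1 / 259⌋ = 5.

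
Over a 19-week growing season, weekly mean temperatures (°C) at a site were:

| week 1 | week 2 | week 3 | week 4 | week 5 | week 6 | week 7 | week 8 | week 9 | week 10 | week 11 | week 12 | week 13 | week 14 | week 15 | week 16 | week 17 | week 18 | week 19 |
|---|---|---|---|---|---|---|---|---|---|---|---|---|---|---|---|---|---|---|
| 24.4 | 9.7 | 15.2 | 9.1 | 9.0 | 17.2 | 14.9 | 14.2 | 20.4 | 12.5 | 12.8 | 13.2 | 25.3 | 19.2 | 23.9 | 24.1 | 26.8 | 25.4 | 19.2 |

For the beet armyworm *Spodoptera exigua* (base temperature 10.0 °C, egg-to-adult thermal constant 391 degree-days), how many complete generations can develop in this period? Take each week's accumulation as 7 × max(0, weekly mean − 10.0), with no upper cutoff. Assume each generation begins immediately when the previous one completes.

Weekly DD (7 × max(0, T̄ − 10.0)): 100.8, 0.0, 36.4, 0.0, 0.0, 50.4, 34.3, 29.4, 72.8, 17.5, 19.6, 22.4, 107.1, 64.4, 97.3, 98.7, 117.6, 107.8, 64.4.
Season total = 1040.9 DD.
Complete generations = ⌊1040.9 / 391⌋ = 2.

2 generations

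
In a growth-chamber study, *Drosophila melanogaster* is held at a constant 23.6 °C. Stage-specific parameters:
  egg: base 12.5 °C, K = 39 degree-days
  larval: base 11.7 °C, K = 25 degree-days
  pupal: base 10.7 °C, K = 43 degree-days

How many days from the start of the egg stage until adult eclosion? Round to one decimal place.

8.9 days

egg: 39 / (23.6 − 12.5) = 39 / 11.1 = 3.514 d.
larval: 25 / (23.6 − 11.7) = 25 / 11.9 = 2.101 d.
pupal: 43 / (23.6 − 10.7) = 43 / 12.9 = 3.333 d.
Sum = 8.948 ≈ 8.9 days.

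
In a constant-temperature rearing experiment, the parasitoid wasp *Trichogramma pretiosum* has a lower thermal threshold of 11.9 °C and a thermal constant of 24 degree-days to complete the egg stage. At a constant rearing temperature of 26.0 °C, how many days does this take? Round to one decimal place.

1.7 days

Daily accumulation = 26.0 − 11.9 = 14.1 DD/day.
Duration = 24 / 14.1 = 1.702 ≈ 1.7 days.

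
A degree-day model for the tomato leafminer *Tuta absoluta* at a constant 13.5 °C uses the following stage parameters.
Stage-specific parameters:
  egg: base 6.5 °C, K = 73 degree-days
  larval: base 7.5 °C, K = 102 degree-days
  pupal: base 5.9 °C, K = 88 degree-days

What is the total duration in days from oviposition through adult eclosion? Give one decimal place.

egg: 73 / (13.5 − 6.5) = 73 / 7.0 = 10.429 d.
larval: 102 / (13.5 − 7.5) = 102 / 6.0 = 17.000 d.
pupal: 88 / (13.5 − 5.9) = 88 / 7.6 = 11.579 d.
Sum = 39.008 ≈ 39.0 days.

39.0 days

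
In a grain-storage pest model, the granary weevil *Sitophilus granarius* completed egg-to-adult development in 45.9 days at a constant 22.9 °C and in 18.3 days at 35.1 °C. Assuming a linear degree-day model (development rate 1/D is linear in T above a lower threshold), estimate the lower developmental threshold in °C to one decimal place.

Equal thermal constants: D₁(T₁ − T_b) = D₂(T₂ − T_b).
45.9·(22.9 − T_b) = 18.3·(35.1 − T_b)
T_b = (45.9·22.9 − 18.3·35.1) / (45.9 − 18.3) = 408.78 / 27.6 = 14.811 °C ≈ 14.8 °C.

14.8 °C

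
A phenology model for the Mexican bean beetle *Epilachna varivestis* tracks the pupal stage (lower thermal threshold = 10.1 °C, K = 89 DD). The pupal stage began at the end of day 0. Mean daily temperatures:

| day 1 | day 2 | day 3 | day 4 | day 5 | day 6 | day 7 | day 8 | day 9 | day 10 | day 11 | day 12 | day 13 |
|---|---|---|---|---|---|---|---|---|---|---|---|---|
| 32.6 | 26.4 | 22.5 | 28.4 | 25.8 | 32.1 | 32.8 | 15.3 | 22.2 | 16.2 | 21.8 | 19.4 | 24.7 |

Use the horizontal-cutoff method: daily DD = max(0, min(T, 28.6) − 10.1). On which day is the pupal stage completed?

Daily DD above 10.1 °C (capped at 18.5): 18.5, 16.3, 12.4, 18.3, 15.7, 18.5, 18.5, 5.2, 12.1, 6.1, 11.7, 9.3, 14.6.
Cumulative: 18.5, 34.8, 47.2, 65.5, 81.2, 99.7, 118.2, 123.4, 135.5, 141.6, 153.3, 162.6, 177.2.
The total first reaches 89 DD on day 6.

day 6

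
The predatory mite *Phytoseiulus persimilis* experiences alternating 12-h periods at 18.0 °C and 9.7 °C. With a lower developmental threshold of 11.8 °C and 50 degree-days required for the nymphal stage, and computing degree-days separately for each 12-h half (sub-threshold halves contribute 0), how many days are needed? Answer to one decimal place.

16.1 days

Day half: max(0, 18.0 − 11.8) × 0.5 = 6.2 × 0.5 = 3.10 DD.
Night half: max(0, 9.7 − 11.8) × 0.5 = 0.0 × 0.5 = 0.00 DD.
Per 24 h: 3.10 DD/day.
Duration = 50 / 3.10 = 16.129 ≈ 16.1 days.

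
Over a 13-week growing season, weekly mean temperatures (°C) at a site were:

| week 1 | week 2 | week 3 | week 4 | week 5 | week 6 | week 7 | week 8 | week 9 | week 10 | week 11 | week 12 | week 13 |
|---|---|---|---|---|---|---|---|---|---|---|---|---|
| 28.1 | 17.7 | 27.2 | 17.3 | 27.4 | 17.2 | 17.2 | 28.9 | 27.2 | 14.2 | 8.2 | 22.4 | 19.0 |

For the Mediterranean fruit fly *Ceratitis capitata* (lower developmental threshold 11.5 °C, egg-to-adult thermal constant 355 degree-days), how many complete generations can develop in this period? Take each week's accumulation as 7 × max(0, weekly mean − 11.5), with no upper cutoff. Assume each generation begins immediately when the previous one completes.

2 generations

Weekly DD (7 × max(0, T̄ − 11.5)): 116.2, 43.4, 109.9, 40.6, 111.3, 39.9, 39.9, 121.8, 109.9, 18.9, 0.0, 76.3, 52.5.
Season total = 880.6 DD.
Complete generations = ⌊880.6 / 355⌋ = 2.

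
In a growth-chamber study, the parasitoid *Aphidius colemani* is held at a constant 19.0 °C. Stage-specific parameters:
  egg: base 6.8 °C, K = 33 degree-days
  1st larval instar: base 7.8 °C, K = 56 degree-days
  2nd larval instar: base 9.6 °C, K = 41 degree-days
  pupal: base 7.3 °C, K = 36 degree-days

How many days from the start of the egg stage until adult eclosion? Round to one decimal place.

egg: 33 / (19.0 − 6.8) = 33 / 12.2 = 2.705 d.
1st larval instar: 56 / (19.0 − 7.8) = 56 / 11.2 = 5.000 d.
2nd larval instar: 41 / (19.0 − 9.6) = 41 / 9.4 = 4.362 d.
pupal: 36 / (19.0 − 7.3) = 36 / 11.7 = 3.077 d.
Sum = 15.144 ≈ 15.1 days.

15.1 days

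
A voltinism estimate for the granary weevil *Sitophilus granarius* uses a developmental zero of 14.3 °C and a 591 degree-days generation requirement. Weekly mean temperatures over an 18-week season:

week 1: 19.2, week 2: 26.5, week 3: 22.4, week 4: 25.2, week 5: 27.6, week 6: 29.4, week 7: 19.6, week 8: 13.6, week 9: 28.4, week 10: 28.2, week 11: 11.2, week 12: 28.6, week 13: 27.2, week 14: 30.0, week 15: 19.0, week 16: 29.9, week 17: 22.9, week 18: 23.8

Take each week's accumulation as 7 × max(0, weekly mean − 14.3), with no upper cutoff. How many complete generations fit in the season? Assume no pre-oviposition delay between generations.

Weekly DD (7 × max(0, T̄ − 14.3)): 34.3, 85.4, 56.7, 76.3, 93.1, 105.7, 37.1, 0.0, 98.7, 97.3, 0.0, 100.1, 90.3, 109.9, 32.9, 109.2, 60.2, 66.5.
Season total = 1253.7 DD.
Complete generations = ⌊1253.7 / 591⌋ = 2.

2 generations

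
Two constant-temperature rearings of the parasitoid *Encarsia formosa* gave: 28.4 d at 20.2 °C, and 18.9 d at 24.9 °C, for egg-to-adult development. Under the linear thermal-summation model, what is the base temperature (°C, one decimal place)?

Equal thermal constants: D₁(T₁ − T_b) = D₂(T₂ − T_b).
28.4·(20.2 − T_b) = 18.9·(24.9 − T_b)
T_b = (28.4·20.2 − 18.9·24.9) / (28.4 − 18.9) = 103.07 / 9.5 = 10.849 °C ≈ 10.8 °C.

10.8 °C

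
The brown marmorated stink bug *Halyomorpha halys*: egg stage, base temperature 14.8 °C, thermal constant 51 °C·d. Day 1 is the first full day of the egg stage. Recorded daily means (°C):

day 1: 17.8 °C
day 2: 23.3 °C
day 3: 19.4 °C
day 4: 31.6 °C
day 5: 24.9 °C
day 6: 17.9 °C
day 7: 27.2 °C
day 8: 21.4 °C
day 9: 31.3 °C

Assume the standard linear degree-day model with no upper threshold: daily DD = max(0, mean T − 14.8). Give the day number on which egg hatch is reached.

day 7

Daily DD above 14.8 °C: 3.0, 8.5, 4.6, 16.8, 10.1, 3.1, 12.4, 6.6, 16.5.
Cumulative: 3.0, 11.5, 16.1, 32.9, 43.0, 46.1, 58.5, 65.1, 81.6.
The total first reaches 51 DD on day 7.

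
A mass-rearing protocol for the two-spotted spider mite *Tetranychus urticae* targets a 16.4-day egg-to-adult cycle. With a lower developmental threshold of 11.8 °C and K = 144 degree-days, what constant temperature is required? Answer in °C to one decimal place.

Required daily accumulation = 144 / 16.4 = 8.780 DD/day.
T = T_base + 8.780 = 11.8 + 8.780 = 20.580 ≈ 20.6 °C.

20.6 °C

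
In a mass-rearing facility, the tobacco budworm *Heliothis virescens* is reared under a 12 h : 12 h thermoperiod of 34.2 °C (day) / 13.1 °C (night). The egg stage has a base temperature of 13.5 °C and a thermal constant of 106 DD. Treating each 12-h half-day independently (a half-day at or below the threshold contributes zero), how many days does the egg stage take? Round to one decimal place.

10.2 days

Day half: max(0, 34.2 − 13.5) × 0.5 = 20.7 × 0.5 = 10.35 DD.
Night half: max(0, 13.1 − 13.5) × 0.5 = 0.0 × 0.5 = 0.00 DD.
Per 24 h: 10.35 DD/day.
Duration = 106 / 10.35 = 10.242 ≈ 10.2 days.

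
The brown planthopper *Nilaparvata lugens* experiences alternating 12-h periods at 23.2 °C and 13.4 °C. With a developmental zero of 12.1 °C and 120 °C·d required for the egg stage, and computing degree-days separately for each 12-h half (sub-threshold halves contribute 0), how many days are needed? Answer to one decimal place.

Day half: max(0, 23.2 − 12.1) × 0.5 = 11.1 × 0.5 = 5.55 DD.
Night half: max(0, 13.4 − 12.1) × 0.5 = 1.3 × 0.5 = 0.65 DD.
Per 24 h: 6.20 DD/day.
Duration = 120 / 6.20 = 19.355 ≈ 19.4 days.

19.4 days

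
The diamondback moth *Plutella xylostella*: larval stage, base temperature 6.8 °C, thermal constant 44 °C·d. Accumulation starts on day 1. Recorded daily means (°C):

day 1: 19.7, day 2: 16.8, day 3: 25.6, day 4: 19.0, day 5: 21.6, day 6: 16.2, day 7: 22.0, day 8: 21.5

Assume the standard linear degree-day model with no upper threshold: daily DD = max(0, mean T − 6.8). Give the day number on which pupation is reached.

day 4

Daily DD above 6.8 °C: 12.9, 10.0, 18.8, 12.2, 14.8, 9.4, 15.2, 14.7.
Cumulative: 12.9, 22.9, 41.7, 53.9, 68.7, 78.1, 93.3, 108.0.
The total first reaches 44 DD on day 4.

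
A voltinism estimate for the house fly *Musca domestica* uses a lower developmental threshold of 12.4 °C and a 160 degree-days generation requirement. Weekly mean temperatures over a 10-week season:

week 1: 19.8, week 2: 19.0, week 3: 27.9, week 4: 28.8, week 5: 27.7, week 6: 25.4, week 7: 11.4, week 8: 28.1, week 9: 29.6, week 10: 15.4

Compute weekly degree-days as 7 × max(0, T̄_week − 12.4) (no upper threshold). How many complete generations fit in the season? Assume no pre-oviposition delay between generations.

Weekly DD (7 × max(0, T̄ − 12.4)): 51.8, 46.2, 108.5, 114.8, 107.1, 91.0, 0.0, 109.9, 120.4, 21.0.
Season total = 770.7 DD.
Complete generations = ⌊770.7 / 160⌋ = 4.

4 generations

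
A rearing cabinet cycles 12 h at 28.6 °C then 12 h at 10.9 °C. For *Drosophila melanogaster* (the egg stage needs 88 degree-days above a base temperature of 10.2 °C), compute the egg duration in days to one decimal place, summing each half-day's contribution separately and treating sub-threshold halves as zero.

9.2 days

Day half: max(0, 28.6 − 10.2) × 0.5 = 18.4 × 0.5 = 9.20 DD.
Night half: max(0, 10.9 − 10.2) × 0.5 = 0.7 × 0.5 = 0.35 DD.
Per 24 h: 9.55 DD/day.
Duration = 88 / 9.55 = 9.215 ≈ 9.2 days.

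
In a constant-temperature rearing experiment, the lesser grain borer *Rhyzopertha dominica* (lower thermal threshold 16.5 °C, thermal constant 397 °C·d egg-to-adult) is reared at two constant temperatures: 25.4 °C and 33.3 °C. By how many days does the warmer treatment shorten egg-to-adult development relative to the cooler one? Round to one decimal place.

At 25.4 °C: 397 / (25.4 − 16.5) = 397 / 8.9 = 44.607 d.
At 33.3 °C: 397 / (33.3 − 16.5) = 397 / 16.8 = 23.631 d.
Difference = |44.607 − 23.631| = 20.976 ≈ 21.0 days.

21.0 days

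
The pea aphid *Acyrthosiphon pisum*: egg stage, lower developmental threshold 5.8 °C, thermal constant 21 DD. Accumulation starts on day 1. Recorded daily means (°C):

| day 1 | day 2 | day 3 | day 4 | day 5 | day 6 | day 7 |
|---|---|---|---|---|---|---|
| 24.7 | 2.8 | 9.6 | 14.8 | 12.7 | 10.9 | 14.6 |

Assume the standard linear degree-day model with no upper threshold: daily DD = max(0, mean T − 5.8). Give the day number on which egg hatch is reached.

Daily DD above 5.8 °C: 18.9, 0.0, 3.8, 9.0, 6.9, 5.1, 8.8.
Cumulative: 18.9, 18.9, 22.7, 31.7, 38.6, 43.7, 52.5.
The total first reaches 21 DD on day 3.

day 3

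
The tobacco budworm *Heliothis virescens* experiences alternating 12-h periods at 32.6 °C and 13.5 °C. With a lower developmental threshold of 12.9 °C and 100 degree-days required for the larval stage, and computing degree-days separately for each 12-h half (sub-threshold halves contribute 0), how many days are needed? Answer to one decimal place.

9.9 days

Day half: max(0, 32.6 − 12.9) × 0.5 = 19.7 × 0.5 = 9.85 DD.
Night half: max(0, 13.5 − 12.9) × 0.5 = 0.6 × 0.5 = 0.30 DD.
Per 24 h: 10.15 DD/day.
Duration = 100 / 10.15 = 9.852 ≈ 9.9 days.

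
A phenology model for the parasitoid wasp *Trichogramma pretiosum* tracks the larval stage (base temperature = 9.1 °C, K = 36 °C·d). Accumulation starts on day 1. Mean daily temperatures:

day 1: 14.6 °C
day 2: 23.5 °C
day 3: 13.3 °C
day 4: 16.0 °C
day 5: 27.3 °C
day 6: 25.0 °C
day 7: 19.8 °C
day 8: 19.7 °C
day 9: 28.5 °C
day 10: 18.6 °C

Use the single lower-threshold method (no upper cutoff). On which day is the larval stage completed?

day 5

Daily DD above 9.1 °C: 5.5, 14.4, 4.2, 6.9, 18.2, 15.9, 10.7, 10.6, 19.4, 9.5.
Cumulative: 5.5, 19.9, 24.1, 31.0, 49.2, 65.1, 75.8, 86.4, 105.8, 115.3.
The total first reaches 36 DD on day 5.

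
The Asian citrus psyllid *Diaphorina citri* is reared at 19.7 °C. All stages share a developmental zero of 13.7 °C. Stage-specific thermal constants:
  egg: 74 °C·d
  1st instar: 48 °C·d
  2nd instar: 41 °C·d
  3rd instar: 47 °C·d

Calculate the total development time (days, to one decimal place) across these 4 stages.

35.0 days

Daily accumulation at 19.7 °C = 19.7 − 13.7 = 6.0 DD/day.
Total K = 74 + 48 + 41 + 47 = 210 DD.
Total duration = 210 / 6.0 = 35.000 ≈ 35.0 days.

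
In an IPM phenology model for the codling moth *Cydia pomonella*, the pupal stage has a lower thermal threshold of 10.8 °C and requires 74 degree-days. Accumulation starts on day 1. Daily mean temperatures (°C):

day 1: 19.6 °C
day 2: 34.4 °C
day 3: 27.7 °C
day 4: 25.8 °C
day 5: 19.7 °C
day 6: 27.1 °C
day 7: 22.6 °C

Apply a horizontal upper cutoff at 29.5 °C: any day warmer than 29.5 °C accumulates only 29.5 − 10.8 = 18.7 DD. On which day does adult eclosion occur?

Daily DD above 10.8 °C (capped at 18.7): 8.8, 18.7, 16.9, 15.0, 8.9, 16.3, 11.8.
Cumulative: 8.8, 27.5, 44.4, 59.4, 68.3, 84.6, 96.4.
The total first reaches 74 DD on day 6.

day 6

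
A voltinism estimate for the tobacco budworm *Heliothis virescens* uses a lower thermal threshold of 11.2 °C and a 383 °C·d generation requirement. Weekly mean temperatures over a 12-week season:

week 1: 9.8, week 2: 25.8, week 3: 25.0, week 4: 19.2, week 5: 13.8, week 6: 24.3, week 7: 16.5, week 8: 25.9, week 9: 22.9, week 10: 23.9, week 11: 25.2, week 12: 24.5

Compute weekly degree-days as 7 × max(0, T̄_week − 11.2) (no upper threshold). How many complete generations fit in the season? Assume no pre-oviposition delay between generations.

2 generations

Weekly DD (7 × max(0, T̄ − 11.2)): 0.0, 102.2, 96.6, 56.0, 18.2, 91.7, 37.1, 102.9, 81.9, 88.9, 98.0, 93.1.
Season total = 866.6 DD.
Complete generations = ⌊866.6 / 383⌋ = 2.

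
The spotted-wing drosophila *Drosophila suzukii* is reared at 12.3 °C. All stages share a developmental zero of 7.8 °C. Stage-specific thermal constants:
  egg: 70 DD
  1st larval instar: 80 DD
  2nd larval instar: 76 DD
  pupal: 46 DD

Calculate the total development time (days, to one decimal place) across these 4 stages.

Daily accumulation at 12.3 °C = 12.3 − 7.8 = 4.5 DD/day.
Total K = 70 + 80 + 76 + 46 = 272 DD.
Total duration = 272 / 4.5 = 60.444 ≈ 60.4 days.

60.4 days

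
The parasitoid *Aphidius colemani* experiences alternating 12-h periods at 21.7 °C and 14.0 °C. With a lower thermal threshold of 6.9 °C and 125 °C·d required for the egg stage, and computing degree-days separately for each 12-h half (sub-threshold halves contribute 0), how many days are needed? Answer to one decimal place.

Day half: max(0, 21.7 − 6.9) × 0.5 = 14.8 × 0.5 = 7.40 DD.
Night half: max(0, 14.0 − 6.9) × 0.5 = 7.1 × 0.5 = 3.55 DD.
Per 24 h: 10.95 DD/day.
Duration = 125 / 10.95 = 11.416 ≈ 11.4 days.

11.4 days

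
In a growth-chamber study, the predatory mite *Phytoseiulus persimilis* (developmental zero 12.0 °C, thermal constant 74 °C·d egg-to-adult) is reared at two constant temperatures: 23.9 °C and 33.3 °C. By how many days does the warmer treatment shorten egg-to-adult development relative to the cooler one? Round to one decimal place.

2.7 days

At 23.9 °C: 74 / (23.9 − 12.0) = 74 / 11.9 = 6.218 d.
At 33.3 °C: 74 / (33.3 − 12.0) = 74 / 21.3 = 3.474 d.
Difference = |6.218 − 3.474| = 2.744 ≈ 2.7 days.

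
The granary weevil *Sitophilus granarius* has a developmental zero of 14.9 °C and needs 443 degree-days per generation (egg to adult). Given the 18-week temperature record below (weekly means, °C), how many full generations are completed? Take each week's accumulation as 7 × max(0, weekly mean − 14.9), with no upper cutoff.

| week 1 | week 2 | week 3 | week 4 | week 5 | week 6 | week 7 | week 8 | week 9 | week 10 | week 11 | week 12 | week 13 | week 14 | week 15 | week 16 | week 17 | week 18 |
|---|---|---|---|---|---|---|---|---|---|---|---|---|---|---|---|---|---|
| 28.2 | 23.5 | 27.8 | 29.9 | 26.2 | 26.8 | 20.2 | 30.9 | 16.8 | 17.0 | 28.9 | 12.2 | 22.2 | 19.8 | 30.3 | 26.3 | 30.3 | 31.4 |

Weekly DD (7 × max(0, T̄ − 14.9)): 93.1, 60.2, 90.3, 105.0, 79.1, 83.3, 37.1, 112.0, 13.3, 14.7, 98.0, 0.0, 51.1, 34.3, 107.8, 79.8, 107.8, 115.5.
Season total = 1282.4 DD.
Complete generations = ⌊1282.4 / 443⌋ = 2.

2 generations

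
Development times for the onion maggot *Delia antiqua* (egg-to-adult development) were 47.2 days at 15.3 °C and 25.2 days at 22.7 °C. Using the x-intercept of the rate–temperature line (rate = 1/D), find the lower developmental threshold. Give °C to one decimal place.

Equal thermal constants: D₁(T₁ − T_b) = D₂(T₂ − T_b).
47.2·(15.3 − T_b) = 25.2·(22.7 − T_b)
T_b = (47.2·15.3 − 25.2·22.7) / (47.2 − 25.2) = 150.12 / 22.0 = 6.824 °C ≈ 6.8 °C.

6.8 °C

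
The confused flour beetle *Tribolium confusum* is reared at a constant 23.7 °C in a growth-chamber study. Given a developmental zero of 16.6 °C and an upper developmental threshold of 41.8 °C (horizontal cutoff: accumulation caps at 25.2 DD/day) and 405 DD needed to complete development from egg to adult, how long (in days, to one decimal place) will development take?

Daily accumulation = 23.7 − 16.6 = 7.1 DD/day.
Duration = 405 / 7.1 = 57.042 ≈ 57.0 days.

57.0 days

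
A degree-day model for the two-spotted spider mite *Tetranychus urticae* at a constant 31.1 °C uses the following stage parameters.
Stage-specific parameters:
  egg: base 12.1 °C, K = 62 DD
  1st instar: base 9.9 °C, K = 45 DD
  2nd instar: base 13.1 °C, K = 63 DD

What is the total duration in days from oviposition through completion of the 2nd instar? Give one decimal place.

8.9 days

egg: 62 / (31.1 − 12.1) = 62 / 19.0 = 3.263 d.
1st instar: 45 / (31.1 − 9.9) = 45 / 21.2 = 2.123 d.
2nd instar: 63 / (31.1 − 13.1) = 63 / 18.0 = 3.500 d.
Sum = 8.886 ≈ 8.9 days.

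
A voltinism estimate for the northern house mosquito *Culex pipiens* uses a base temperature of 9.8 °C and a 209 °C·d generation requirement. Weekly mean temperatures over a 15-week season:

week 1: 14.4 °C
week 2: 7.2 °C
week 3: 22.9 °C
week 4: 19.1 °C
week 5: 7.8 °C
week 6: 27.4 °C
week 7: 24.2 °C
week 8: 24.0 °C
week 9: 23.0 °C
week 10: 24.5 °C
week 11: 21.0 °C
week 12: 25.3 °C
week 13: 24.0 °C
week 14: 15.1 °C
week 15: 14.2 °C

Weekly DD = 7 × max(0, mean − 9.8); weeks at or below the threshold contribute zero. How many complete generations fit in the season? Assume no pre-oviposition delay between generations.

5 generations

Weekly DD (7 × max(0, T̄ − 9.8)): 32.2, 0.0, 91.7, 65.1, 0.0, 123.2, 100.8, 99.4, 92.4, 102.9, 78.4, 108.5, 99.4, 37.1, 30.8.
Season total = 1061.9 DD.
Complete generations = ⌊1061.9 / 209⌋ = 5.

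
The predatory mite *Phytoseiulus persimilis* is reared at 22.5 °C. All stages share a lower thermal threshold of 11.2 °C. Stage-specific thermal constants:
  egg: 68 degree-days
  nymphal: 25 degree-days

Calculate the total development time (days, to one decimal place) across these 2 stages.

8.2 days

Daily accumulation at 22.5 °C = 22.5 − 11.2 = 11.3 DD/day.
Total K = 68 + 25 = 93 DD.
Total duration = 93 / 11.3 = 8.230 ≈ 8.2 days.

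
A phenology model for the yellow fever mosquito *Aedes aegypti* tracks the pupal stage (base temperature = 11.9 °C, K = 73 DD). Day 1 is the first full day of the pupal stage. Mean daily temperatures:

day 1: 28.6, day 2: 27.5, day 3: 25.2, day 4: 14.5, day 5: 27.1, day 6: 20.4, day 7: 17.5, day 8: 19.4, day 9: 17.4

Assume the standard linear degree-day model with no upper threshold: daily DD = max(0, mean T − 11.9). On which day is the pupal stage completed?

day 7

Daily DD above 11.9 °C: 16.7, 15.6, 13.3, 2.6, 15.2, 8.5, 5.6, 7.5, 5.5.
Cumulative: 16.7, 32.3, 45.6, 48.2, 63.4, 71.9, 77.5, 85.0, 90.5.
The total first reaches 73 DD on day 7.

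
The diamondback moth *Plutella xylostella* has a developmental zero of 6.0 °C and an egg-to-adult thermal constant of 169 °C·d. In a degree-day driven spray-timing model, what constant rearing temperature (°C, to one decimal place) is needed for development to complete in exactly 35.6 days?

10.7 °C

Required daily accumulation = 169 / 35.6 = 4.747 DD/day.
T = T_base + 4.747 = 6.0 + 4.747 = 10.747 ≈ 10.7 °C.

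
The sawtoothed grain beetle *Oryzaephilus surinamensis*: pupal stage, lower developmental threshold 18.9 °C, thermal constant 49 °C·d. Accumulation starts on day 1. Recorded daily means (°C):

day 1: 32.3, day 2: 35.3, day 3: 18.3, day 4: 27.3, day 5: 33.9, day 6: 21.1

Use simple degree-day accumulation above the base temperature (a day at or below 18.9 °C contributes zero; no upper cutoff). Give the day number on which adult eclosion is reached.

day 5

Daily DD above 18.9 °C: 13.4, 16.4, 0.0, 8.4, 15.0, 2.2.
Cumulative: 13.4, 29.8, 29.8, 38.2, 53.2, 55.4.
The total first reaches 49 DD on day 5.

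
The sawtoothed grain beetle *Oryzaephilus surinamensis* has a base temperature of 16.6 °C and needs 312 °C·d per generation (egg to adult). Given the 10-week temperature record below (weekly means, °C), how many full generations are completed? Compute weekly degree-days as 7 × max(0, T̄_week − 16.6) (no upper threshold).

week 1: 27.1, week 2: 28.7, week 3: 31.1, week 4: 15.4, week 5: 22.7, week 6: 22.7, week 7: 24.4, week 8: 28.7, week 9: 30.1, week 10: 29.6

2 generations

Weekly DD (7 × max(0, T̄ − 16.6)): 73.5, 84.7, 101.5, 0.0, 42.7, 42.7, 54.6, 84.7, 94.5, 91.0.
Season total = 669.9 DD.
Complete generations = ⌊669.9 / 312⌋ = 2.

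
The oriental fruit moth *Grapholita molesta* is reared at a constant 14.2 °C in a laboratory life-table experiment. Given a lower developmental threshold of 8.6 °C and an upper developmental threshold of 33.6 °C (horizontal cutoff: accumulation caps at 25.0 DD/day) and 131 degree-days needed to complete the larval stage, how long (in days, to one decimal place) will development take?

Daily accumulation = 14.2 − 8.6 = 5.6 DD/day.
Duration = 131 / 5.6 = 23.393 ≈ 23.4 days.

23.4 days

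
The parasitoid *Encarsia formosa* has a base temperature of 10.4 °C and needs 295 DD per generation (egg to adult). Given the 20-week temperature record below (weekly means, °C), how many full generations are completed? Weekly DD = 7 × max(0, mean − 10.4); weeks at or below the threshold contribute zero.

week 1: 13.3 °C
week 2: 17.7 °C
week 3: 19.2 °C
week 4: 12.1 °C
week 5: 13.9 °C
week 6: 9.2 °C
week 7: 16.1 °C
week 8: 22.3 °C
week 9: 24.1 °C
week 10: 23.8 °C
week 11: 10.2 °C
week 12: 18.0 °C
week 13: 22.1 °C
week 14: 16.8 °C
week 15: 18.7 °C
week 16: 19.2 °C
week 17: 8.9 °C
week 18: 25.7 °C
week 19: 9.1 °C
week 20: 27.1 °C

Weekly DD (7 × max(0, T̄ − 10.4)): 20.3, 51.1, 61.6, 11.9, 24.5, 0.0, 39.9, 83.3, 95.9, 93.8, 0.0, 53.2, 81.9, 44.8, 58.1, 61.6, 0.0, 107.1, 0.0, 116.9.
Season total = 1005.9 DD.
Complete generations = ⌊1005.9 / 295⌋ = 3.

3 generations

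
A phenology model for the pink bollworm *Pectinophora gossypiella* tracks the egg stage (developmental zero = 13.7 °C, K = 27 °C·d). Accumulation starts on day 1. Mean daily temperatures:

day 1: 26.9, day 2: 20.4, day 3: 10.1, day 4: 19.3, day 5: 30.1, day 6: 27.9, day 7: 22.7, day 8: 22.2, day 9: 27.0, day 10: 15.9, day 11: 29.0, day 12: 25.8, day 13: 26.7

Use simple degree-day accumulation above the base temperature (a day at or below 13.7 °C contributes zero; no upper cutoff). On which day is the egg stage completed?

day 5

Daily DD above 13.7 °C: 13.2, 6.7, 0.0, 5.6, 16.4, 14.2, 9.0, 8.5, 13.3, 2.2, 15.3, 12.1, 13.0.
Cumulative: 13.2, 19.9, 19.9, 25.5, 41.9, 56.1, 65.1, 73.6, 86.9, 89.1, 104.4, 116.5, 129.5.
The total first reaches 27 DD on day 5.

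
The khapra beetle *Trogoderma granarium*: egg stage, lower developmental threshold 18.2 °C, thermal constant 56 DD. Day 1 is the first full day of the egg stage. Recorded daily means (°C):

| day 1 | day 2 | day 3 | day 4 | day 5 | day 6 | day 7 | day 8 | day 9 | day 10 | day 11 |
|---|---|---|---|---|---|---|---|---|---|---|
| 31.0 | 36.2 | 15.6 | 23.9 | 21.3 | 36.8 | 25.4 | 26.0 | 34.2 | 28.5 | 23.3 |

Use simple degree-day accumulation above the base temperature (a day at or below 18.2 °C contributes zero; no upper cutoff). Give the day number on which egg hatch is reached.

Daily DD above 18.2 °C: 12.8, 18.0, 0.0, 5.7, 3.1, 18.6, 7.2, 7.8, 16.0, 10.3, 5.1.
Cumulative: 12.8, 30.8, 30.8, 36.5, 39.6, 58.2, 65.4, 73.2, 89.2, 99.5, 104.6.
The total first reaches 56 DD on day 6.

day 6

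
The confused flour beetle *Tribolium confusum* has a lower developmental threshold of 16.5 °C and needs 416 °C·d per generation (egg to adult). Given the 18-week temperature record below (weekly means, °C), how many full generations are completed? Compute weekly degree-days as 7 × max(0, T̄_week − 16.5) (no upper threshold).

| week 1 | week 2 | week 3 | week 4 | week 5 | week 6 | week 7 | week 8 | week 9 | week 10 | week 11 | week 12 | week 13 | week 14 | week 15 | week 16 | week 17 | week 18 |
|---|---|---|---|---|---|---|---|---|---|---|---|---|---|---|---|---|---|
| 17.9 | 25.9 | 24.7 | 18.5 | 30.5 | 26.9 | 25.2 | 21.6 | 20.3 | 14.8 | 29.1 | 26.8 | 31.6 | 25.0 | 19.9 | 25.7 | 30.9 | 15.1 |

2 generations

Weekly DD (7 × max(0, T̄ − 16.5)): 9.8, 65.8, 57.4, 14.0, 98.0, 72.8, 60.9, 35.7, 26.6, 0.0, 88.2, 72.1, 105.7, 59.5, 23.8, 64.4, 100.8, 0.0.
Season total = 955.5 DD.
Complete generations = ⌊955.5 / 416⌋ = 2.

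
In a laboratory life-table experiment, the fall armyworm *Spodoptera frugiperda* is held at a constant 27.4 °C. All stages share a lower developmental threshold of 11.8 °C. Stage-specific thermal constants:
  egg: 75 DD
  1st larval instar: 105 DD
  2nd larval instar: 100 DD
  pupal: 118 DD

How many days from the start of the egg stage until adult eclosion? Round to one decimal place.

25.5 days

Daily accumulation at 27.4 °C = 27.4 − 11.8 = 15.6 DD/day.
Total K = 75 + 105 + 100 + 118 = 398 DD.
Total duration = 398 / 15.6 = 25.513 ≈ 25.5 days.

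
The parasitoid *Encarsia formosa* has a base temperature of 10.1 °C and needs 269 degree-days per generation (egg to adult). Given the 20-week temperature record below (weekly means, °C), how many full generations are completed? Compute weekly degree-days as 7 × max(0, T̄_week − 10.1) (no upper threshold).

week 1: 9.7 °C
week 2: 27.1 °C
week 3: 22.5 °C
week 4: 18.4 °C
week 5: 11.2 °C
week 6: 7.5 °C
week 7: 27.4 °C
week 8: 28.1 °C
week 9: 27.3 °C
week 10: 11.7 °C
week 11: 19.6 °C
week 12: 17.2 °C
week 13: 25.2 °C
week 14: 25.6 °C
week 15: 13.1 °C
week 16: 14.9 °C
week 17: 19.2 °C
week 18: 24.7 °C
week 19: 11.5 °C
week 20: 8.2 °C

Weekly DD (7 × max(0, T̄ − 10.1)): 0.0, 119.0, 86.8, 58.1, 7.7, 0.0, 121.1, 126.0, 120.4, 11.2, 66.5, 49.7, 105.7, 108.5, 21.0, 33.6, 63.7, 102.2, 9.8, 0.0.
Season total = 1211.0 DD.
Complete generations = ⌊1211.0 / 269⌋ = 4.

4 generations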